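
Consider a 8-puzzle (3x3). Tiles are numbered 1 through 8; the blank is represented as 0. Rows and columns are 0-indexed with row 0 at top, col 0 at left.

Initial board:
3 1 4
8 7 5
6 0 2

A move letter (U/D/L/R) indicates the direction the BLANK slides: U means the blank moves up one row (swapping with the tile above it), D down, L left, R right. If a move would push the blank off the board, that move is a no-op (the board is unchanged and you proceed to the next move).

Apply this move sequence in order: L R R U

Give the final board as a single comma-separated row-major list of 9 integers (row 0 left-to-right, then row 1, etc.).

Answer: 3, 1, 4, 8, 7, 0, 6, 2, 5

Derivation:
After move 1 (L):
3 1 4
8 7 5
0 6 2

After move 2 (R):
3 1 4
8 7 5
6 0 2

After move 3 (R):
3 1 4
8 7 5
6 2 0

After move 4 (U):
3 1 4
8 7 0
6 2 5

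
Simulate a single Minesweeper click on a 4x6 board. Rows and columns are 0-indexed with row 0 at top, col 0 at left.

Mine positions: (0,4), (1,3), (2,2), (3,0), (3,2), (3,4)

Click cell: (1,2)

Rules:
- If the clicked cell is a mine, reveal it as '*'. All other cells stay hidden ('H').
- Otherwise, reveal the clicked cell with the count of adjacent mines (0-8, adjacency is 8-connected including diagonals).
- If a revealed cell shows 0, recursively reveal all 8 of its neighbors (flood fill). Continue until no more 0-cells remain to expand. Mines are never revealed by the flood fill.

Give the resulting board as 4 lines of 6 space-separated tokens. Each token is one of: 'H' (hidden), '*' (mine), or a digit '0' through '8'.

H H H H H H
H H 2 H H H
H H H H H H
H H H H H H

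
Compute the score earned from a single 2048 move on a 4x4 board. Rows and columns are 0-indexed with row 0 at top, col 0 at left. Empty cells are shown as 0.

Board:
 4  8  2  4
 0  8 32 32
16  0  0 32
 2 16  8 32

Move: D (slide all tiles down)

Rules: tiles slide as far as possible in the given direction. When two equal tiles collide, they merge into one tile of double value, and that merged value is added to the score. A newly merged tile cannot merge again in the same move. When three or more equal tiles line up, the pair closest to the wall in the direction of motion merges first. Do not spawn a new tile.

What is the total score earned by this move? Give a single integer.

Answer: 80

Derivation:
Slide down:
col 0: [4, 0, 16, 2] -> [0, 4, 16, 2]  score +0 (running 0)
col 1: [8, 8, 0, 16] -> [0, 0, 16, 16]  score +16 (running 16)
col 2: [2, 32, 0, 8] -> [0, 2, 32, 8]  score +0 (running 16)
col 3: [4, 32, 32, 32] -> [0, 4, 32, 64]  score +64 (running 80)
Board after move:
 0  0  0  0
 4  0  2  4
16 16 32 32
 2 16  8 64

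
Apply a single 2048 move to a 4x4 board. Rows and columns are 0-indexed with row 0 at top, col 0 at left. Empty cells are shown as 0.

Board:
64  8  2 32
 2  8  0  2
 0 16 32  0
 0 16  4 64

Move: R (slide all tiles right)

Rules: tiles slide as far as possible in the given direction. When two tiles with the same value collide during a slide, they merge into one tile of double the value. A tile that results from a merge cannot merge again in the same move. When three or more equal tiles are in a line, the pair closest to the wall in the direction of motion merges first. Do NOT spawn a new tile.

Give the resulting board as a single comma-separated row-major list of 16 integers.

Answer: 64, 8, 2, 32, 0, 2, 8, 2, 0, 0, 16, 32, 0, 16, 4, 64

Derivation:
Slide right:
row 0: [64, 8, 2, 32] -> [64, 8, 2, 32]
row 1: [2, 8, 0, 2] -> [0, 2, 8, 2]
row 2: [0, 16, 32, 0] -> [0, 0, 16, 32]
row 3: [0, 16, 4, 64] -> [0, 16, 4, 64]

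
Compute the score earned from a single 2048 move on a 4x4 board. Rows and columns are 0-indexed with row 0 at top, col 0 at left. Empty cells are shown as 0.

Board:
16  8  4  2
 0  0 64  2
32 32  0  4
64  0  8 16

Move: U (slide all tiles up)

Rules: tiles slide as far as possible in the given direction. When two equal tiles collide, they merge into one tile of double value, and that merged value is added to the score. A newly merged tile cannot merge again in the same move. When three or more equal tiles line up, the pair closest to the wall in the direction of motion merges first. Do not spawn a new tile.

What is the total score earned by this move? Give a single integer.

Answer: 4

Derivation:
Slide up:
col 0: [16, 0, 32, 64] -> [16, 32, 64, 0]  score +0 (running 0)
col 1: [8, 0, 32, 0] -> [8, 32, 0, 0]  score +0 (running 0)
col 2: [4, 64, 0, 8] -> [4, 64, 8, 0]  score +0 (running 0)
col 3: [2, 2, 4, 16] -> [4, 4, 16, 0]  score +4 (running 4)
Board after move:
16  8  4  4
32 32 64  4
64  0  8 16
 0  0  0  0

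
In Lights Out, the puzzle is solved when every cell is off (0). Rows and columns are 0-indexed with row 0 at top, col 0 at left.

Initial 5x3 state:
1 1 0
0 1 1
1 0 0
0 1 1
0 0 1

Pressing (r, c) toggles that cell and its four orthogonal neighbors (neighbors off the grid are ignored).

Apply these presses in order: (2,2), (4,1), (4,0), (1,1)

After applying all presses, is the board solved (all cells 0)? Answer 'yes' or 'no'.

Answer: no

Derivation:
After press 1 at (2,2):
1 1 0
0 1 0
1 1 1
0 1 0
0 0 1

After press 2 at (4,1):
1 1 0
0 1 0
1 1 1
0 0 0
1 1 0

After press 3 at (4,0):
1 1 0
0 1 0
1 1 1
1 0 0
0 0 0

After press 4 at (1,1):
1 0 0
1 0 1
1 0 1
1 0 0
0 0 0

Lights still on: 6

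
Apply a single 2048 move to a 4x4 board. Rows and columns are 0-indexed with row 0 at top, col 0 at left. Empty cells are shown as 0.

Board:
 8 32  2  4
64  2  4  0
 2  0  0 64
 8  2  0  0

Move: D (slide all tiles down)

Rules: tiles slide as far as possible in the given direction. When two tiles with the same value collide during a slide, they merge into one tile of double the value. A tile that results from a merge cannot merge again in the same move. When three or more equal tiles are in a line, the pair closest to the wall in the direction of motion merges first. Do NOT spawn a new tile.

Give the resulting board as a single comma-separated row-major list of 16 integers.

Slide down:
col 0: [8, 64, 2, 8] -> [8, 64, 2, 8]
col 1: [32, 2, 0, 2] -> [0, 0, 32, 4]
col 2: [2, 4, 0, 0] -> [0, 0, 2, 4]
col 3: [4, 0, 64, 0] -> [0, 0, 4, 64]

Answer: 8, 0, 0, 0, 64, 0, 0, 0, 2, 32, 2, 4, 8, 4, 4, 64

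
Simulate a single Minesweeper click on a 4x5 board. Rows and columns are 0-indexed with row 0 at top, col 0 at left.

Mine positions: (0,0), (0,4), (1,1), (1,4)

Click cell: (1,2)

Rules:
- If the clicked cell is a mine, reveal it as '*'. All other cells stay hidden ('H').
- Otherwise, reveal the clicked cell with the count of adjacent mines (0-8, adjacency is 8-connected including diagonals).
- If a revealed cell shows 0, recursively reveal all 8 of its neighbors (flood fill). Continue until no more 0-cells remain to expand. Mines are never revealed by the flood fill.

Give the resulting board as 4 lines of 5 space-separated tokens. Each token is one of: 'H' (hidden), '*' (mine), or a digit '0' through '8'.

H H H H H
H H 1 H H
H H H H H
H H H H H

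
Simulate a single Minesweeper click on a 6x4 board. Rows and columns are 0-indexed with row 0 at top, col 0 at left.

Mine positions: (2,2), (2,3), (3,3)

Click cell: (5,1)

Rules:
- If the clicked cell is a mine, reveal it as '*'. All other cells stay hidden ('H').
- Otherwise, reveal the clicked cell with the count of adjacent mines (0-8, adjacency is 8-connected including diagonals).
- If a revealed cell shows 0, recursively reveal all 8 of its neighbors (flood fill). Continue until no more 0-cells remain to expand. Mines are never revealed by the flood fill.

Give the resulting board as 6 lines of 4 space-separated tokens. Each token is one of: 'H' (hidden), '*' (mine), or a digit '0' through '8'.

0 0 0 0
0 1 2 2
0 1 H H
0 1 3 H
0 0 1 1
0 0 0 0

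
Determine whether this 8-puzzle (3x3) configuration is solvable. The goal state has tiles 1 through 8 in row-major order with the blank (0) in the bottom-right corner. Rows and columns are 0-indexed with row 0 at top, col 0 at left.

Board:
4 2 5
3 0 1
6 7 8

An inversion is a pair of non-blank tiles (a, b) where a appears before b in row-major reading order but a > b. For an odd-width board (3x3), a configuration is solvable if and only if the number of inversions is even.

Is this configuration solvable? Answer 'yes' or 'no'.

Answer: no

Derivation:
Inversions (pairs i<j in row-major order where tile[i] > tile[j] > 0): 7
7 is odd, so the puzzle is not solvable.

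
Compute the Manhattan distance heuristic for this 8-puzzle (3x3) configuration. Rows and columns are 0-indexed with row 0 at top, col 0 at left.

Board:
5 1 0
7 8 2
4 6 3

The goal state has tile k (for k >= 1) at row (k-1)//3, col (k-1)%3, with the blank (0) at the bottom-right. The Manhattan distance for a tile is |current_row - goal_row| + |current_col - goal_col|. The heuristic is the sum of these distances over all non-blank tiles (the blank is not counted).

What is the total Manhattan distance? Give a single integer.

Tile 5: at (0,0), goal (1,1), distance |0-1|+|0-1| = 2
Tile 1: at (0,1), goal (0,0), distance |0-0|+|1-0| = 1
Tile 7: at (1,0), goal (2,0), distance |1-2|+|0-0| = 1
Tile 8: at (1,1), goal (2,1), distance |1-2|+|1-1| = 1
Tile 2: at (1,2), goal (0,1), distance |1-0|+|2-1| = 2
Tile 4: at (2,0), goal (1,0), distance |2-1|+|0-0| = 1
Tile 6: at (2,1), goal (1,2), distance |2-1|+|1-2| = 2
Tile 3: at (2,2), goal (0,2), distance |2-0|+|2-2| = 2
Sum: 2 + 1 + 1 + 1 + 2 + 1 + 2 + 2 = 12

Answer: 12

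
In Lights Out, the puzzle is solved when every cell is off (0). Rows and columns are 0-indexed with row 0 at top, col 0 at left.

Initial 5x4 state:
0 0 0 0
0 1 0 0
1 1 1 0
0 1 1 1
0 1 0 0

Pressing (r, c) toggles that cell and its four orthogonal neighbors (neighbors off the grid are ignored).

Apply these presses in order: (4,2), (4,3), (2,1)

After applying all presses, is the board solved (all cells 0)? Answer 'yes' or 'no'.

After press 1 at (4,2):
0 0 0 0
0 1 0 0
1 1 1 0
0 1 0 1
0 0 1 1

After press 2 at (4,3):
0 0 0 0
0 1 0 0
1 1 1 0
0 1 0 0
0 0 0 0

After press 3 at (2,1):
0 0 0 0
0 0 0 0
0 0 0 0
0 0 0 0
0 0 0 0

Lights still on: 0

Answer: yes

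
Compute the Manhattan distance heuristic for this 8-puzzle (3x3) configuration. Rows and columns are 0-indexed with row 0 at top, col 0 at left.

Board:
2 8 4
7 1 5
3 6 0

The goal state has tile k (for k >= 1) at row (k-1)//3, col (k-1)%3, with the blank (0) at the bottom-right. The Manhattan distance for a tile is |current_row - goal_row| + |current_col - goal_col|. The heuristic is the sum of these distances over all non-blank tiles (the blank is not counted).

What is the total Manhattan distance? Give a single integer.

Answer: 16

Derivation:
Tile 2: at (0,0), goal (0,1), distance |0-0|+|0-1| = 1
Tile 8: at (0,1), goal (2,1), distance |0-2|+|1-1| = 2
Tile 4: at (0,2), goal (1,0), distance |0-1|+|2-0| = 3
Tile 7: at (1,0), goal (2,0), distance |1-2|+|0-0| = 1
Tile 1: at (1,1), goal (0,0), distance |1-0|+|1-0| = 2
Tile 5: at (1,2), goal (1,1), distance |1-1|+|2-1| = 1
Tile 3: at (2,0), goal (0,2), distance |2-0|+|0-2| = 4
Tile 6: at (2,1), goal (1,2), distance |2-1|+|1-2| = 2
Sum: 1 + 2 + 3 + 1 + 2 + 1 + 4 + 2 = 16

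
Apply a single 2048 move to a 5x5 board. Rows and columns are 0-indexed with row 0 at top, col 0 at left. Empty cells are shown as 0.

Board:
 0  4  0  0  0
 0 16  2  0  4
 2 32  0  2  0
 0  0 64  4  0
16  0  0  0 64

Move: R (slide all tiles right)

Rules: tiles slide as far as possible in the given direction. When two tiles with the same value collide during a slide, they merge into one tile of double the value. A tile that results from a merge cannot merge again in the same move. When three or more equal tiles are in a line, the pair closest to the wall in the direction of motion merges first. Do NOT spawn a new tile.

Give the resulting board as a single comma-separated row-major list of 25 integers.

Answer: 0, 0, 0, 0, 4, 0, 0, 16, 2, 4, 0, 0, 2, 32, 2, 0, 0, 0, 64, 4, 0, 0, 0, 16, 64

Derivation:
Slide right:
row 0: [0, 4, 0, 0, 0] -> [0, 0, 0, 0, 4]
row 1: [0, 16, 2, 0, 4] -> [0, 0, 16, 2, 4]
row 2: [2, 32, 0, 2, 0] -> [0, 0, 2, 32, 2]
row 3: [0, 0, 64, 4, 0] -> [0, 0, 0, 64, 4]
row 4: [16, 0, 0, 0, 64] -> [0, 0, 0, 16, 64]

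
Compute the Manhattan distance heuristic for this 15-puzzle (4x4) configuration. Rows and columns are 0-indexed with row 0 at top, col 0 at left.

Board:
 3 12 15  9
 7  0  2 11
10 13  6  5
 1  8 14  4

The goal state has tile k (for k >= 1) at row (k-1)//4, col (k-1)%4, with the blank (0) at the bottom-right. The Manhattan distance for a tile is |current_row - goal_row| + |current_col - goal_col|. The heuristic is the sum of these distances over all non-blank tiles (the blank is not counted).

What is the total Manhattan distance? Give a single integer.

Tile 3: (0,0)->(0,2) = 2
Tile 12: (0,1)->(2,3) = 4
Tile 15: (0,2)->(3,2) = 3
Tile 9: (0,3)->(2,0) = 5
Tile 7: (1,0)->(1,2) = 2
Tile 2: (1,2)->(0,1) = 2
Tile 11: (1,3)->(2,2) = 2
Tile 10: (2,0)->(2,1) = 1
Tile 13: (2,1)->(3,0) = 2
Tile 6: (2,2)->(1,1) = 2
Tile 5: (2,3)->(1,0) = 4
Tile 1: (3,0)->(0,0) = 3
Tile 8: (3,1)->(1,3) = 4
Tile 14: (3,2)->(3,1) = 1
Tile 4: (3,3)->(0,3) = 3
Sum: 2 + 4 + 3 + 5 + 2 + 2 + 2 + 1 + 2 + 2 + 4 + 3 + 4 + 1 + 3 = 40

Answer: 40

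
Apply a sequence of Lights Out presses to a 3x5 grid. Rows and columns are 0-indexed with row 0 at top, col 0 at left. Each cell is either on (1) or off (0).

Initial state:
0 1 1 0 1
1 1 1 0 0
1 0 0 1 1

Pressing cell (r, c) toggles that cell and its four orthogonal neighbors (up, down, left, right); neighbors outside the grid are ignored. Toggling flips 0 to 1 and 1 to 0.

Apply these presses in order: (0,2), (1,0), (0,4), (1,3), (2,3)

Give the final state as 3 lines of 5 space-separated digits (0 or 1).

After press 1 at (0,2):
0 0 0 1 1
1 1 0 0 0
1 0 0 1 1

After press 2 at (1,0):
1 0 0 1 1
0 0 0 0 0
0 0 0 1 1

After press 3 at (0,4):
1 0 0 0 0
0 0 0 0 1
0 0 0 1 1

After press 4 at (1,3):
1 0 0 1 0
0 0 1 1 0
0 0 0 0 1

After press 5 at (2,3):
1 0 0 1 0
0 0 1 0 0
0 0 1 1 0

Answer: 1 0 0 1 0
0 0 1 0 0
0 0 1 1 0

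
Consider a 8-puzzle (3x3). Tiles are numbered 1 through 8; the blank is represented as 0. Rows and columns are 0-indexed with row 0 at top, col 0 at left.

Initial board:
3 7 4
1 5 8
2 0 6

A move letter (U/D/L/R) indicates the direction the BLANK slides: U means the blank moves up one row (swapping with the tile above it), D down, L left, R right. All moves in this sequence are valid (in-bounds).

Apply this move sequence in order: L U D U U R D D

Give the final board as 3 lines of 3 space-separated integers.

Answer: 7 5 4
3 2 8
1 0 6

Derivation:
After move 1 (L):
3 7 4
1 5 8
0 2 6

After move 2 (U):
3 7 4
0 5 8
1 2 6

After move 3 (D):
3 7 4
1 5 8
0 2 6

After move 4 (U):
3 7 4
0 5 8
1 2 6

After move 5 (U):
0 7 4
3 5 8
1 2 6

After move 6 (R):
7 0 4
3 5 8
1 2 6

After move 7 (D):
7 5 4
3 0 8
1 2 6

After move 8 (D):
7 5 4
3 2 8
1 0 6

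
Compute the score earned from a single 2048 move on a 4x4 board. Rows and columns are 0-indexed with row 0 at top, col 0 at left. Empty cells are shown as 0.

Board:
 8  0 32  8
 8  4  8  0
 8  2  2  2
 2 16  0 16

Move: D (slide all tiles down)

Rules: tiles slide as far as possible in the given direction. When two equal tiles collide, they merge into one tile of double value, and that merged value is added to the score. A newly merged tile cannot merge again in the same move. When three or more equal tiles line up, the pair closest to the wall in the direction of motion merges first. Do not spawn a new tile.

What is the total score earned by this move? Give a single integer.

Slide down:
col 0: [8, 8, 8, 2] -> [0, 8, 16, 2]  score +16 (running 16)
col 1: [0, 4, 2, 16] -> [0, 4, 2, 16]  score +0 (running 16)
col 2: [32, 8, 2, 0] -> [0, 32, 8, 2]  score +0 (running 16)
col 3: [8, 0, 2, 16] -> [0, 8, 2, 16]  score +0 (running 16)
Board after move:
 0  0  0  0
 8  4 32  8
16  2  8  2
 2 16  2 16

Answer: 16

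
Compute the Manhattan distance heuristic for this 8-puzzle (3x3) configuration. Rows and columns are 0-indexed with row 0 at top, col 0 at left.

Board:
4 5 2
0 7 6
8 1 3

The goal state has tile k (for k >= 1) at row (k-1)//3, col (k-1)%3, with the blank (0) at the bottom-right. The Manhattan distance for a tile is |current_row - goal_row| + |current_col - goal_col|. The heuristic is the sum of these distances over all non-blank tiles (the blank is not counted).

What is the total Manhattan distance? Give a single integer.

Answer: 11

Derivation:
Tile 4: (0,0)->(1,0) = 1
Tile 5: (0,1)->(1,1) = 1
Tile 2: (0,2)->(0,1) = 1
Tile 7: (1,1)->(2,0) = 2
Tile 6: (1,2)->(1,2) = 0
Tile 8: (2,0)->(2,1) = 1
Tile 1: (2,1)->(0,0) = 3
Tile 3: (2,2)->(0,2) = 2
Sum: 1 + 1 + 1 + 2 + 0 + 1 + 3 + 2 = 11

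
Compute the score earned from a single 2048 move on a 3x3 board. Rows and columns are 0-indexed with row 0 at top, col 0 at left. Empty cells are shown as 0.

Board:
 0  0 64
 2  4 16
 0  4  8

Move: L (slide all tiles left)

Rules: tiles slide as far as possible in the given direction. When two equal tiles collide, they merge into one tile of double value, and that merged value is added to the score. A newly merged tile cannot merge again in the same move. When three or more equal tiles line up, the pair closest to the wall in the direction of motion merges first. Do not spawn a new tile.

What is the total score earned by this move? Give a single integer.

Slide left:
row 0: [0, 0, 64] -> [64, 0, 0]  score +0 (running 0)
row 1: [2, 4, 16] -> [2, 4, 16]  score +0 (running 0)
row 2: [0, 4, 8] -> [4, 8, 0]  score +0 (running 0)
Board after move:
64  0  0
 2  4 16
 4  8  0

Answer: 0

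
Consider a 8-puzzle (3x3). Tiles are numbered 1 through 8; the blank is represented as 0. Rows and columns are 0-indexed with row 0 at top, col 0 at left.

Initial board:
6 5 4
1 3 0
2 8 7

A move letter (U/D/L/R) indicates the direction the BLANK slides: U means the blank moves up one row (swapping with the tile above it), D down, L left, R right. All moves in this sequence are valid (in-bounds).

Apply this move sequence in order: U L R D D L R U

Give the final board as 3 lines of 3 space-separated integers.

After move 1 (U):
6 5 0
1 3 4
2 8 7

After move 2 (L):
6 0 5
1 3 4
2 8 7

After move 3 (R):
6 5 0
1 3 4
2 8 7

After move 4 (D):
6 5 4
1 3 0
2 8 7

After move 5 (D):
6 5 4
1 3 7
2 8 0

After move 6 (L):
6 5 4
1 3 7
2 0 8

After move 7 (R):
6 5 4
1 3 7
2 8 0

After move 8 (U):
6 5 4
1 3 0
2 8 7

Answer: 6 5 4
1 3 0
2 8 7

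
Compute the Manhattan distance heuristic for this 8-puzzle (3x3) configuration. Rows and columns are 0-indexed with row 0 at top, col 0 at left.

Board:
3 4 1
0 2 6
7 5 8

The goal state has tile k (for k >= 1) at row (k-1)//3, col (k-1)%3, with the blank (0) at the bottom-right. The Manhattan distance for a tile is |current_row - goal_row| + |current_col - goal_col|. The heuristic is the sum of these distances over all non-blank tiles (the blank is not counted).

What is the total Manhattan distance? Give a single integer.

Answer: 9

Derivation:
Tile 3: (0,0)->(0,2) = 2
Tile 4: (0,1)->(1,0) = 2
Tile 1: (0,2)->(0,0) = 2
Tile 2: (1,1)->(0,1) = 1
Tile 6: (1,2)->(1,2) = 0
Tile 7: (2,0)->(2,0) = 0
Tile 5: (2,1)->(1,1) = 1
Tile 8: (2,2)->(2,1) = 1
Sum: 2 + 2 + 2 + 1 + 0 + 0 + 1 + 1 = 9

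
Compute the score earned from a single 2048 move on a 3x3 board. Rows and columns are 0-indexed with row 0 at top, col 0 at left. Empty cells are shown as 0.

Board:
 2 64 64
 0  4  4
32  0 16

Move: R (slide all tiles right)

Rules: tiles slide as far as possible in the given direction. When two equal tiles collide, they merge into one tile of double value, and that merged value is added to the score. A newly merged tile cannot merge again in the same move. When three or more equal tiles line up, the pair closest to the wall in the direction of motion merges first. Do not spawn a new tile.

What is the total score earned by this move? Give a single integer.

Slide right:
row 0: [2, 64, 64] -> [0, 2, 128]  score +128 (running 128)
row 1: [0, 4, 4] -> [0, 0, 8]  score +8 (running 136)
row 2: [32, 0, 16] -> [0, 32, 16]  score +0 (running 136)
Board after move:
  0   2 128
  0   0   8
  0  32  16

Answer: 136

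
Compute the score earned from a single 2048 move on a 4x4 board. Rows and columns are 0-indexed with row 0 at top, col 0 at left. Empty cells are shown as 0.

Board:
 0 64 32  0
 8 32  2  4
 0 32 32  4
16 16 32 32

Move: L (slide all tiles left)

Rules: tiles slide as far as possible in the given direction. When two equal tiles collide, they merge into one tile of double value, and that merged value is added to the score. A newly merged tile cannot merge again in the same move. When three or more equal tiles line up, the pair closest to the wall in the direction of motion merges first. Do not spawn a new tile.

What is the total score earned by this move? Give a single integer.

Answer: 160

Derivation:
Slide left:
row 0: [0, 64, 32, 0] -> [64, 32, 0, 0]  score +0 (running 0)
row 1: [8, 32, 2, 4] -> [8, 32, 2, 4]  score +0 (running 0)
row 2: [0, 32, 32, 4] -> [64, 4, 0, 0]  score +64 (running 64)
row 3: [16, 16, 32, 32] -> [32, 64, 0, 0]  score +96 (running 160)
Board after move:
64 32  0  0
 8 32  2  4
64  4  0  0
32 64  0  0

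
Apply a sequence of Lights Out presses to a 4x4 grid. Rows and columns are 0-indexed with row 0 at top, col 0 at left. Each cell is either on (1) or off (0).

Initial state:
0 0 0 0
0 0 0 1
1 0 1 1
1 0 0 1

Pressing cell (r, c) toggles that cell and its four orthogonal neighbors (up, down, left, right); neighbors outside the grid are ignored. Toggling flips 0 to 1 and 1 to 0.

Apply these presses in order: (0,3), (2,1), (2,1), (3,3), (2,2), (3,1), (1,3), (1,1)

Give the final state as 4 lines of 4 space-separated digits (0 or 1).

Answer: 0 1 1 0
1 1 1 1
1 1 0 0
0 1 1 0

Derivation:
After press 1 at (0,3):
0 0 1 1
0 0 0 0
1 0 1 1
1 0 0 1

After press 2 at (2,1):
0 0 1 1
0 1 0 0
0 1 0 1
1 1 0 1

After press 3 at (2,1):
0 0 1 1
0 0 0 0
1 0 1 1
1 0 0 1

After press 4 at (3,3):
0 0 1 1
0 0 0 0
1 0 1 0
1 0 1 0

After press 5 at (2,2):
0 0 1 1
0 0 1 0
1 1 0 1
1 0 0 0

After press 6 at (3,1):
0 0 1 1
0 0 1 0
1 0 0 1
0 1 1 0

After press 7 at (1,3):
0 0 1 0
0 0 0 1
1 0 0 0
0 1 1 0

After press 8 at (1,1):
0 1 1 0
1 1 1 1
1 1 0 0
0 1 1 0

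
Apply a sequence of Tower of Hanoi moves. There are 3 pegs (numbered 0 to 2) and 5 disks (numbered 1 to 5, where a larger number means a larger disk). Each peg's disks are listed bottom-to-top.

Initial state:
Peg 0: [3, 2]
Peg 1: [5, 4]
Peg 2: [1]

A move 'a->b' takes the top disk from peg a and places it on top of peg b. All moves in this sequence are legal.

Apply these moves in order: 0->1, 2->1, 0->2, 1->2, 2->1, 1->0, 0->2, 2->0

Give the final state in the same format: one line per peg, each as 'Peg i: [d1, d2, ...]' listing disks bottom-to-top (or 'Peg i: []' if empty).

After move 1 (0->1):
Peg 0: [3]
Peg 1: [5, 4, 2]
Peg 2: [1]

After move 2 (2->1):
Peg 0: [3]
Peg 1: [5, 4, 2, 1]
Peg 2: []

After move 3 (0->2):
Peg 0: []
Peg 1: [5, 4, 2, 1]
Peg 2: [3]

After move 4 (1->2):
Peg 0: []
Peg 1: [5, 4, 2]
Peg 2: [3, 1]

After move 5 (2->1):
Peg 0: []
Peg 1: [5, 4, 2, 1]
Peg 2: [3]

After move 6 (1->0):
Peg 0: [1]
Peg 1: [5, 4, 2]
Peg 2: [3]

After move 7 (0->2):
Peg 0: []
Peg 1: [5, 4, 2]
Peg 2: [3, 1]

After move 8 (2->0):
Peg 0: [1]
Peg 1: [5, 4, 2]
Peg 2: [3]

Answer: Peg 0: [1]
Peg 1: [5, 4, 2]
Peg 2: [3]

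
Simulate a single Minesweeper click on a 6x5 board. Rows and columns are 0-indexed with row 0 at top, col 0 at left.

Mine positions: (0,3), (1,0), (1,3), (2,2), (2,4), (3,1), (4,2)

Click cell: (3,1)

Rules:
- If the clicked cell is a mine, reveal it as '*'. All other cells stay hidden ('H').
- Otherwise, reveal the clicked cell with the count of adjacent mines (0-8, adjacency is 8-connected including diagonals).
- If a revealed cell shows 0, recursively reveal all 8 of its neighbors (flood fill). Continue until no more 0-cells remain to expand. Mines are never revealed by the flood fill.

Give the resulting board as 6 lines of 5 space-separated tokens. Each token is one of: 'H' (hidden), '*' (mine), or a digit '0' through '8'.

H H H H H
H H H H H
H H H H H
H * H H H
H H H H H
H H H H H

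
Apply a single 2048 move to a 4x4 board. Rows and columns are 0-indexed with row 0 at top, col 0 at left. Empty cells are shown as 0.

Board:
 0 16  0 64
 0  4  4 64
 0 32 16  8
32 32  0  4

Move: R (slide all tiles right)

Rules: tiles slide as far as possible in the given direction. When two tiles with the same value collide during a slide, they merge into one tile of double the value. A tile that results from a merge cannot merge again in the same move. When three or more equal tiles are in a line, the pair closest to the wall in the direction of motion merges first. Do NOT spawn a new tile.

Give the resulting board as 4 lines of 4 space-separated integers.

Slide right:
row 0: [0, 16, 0, 64] -> [0, 0, 16, 64]
row 1: [0, 4, 4, 64] -> [0, 0, 8, 64]
row 2: [0, 32, 16, 8] -> [0, 32, 16, 8]
row 3: [32, 32, 0, 4] -> [0, 0, 64, 4]

Answer:  0  0 16 64
 0  0  8 64
 0 32 16  8
 0  0 64  4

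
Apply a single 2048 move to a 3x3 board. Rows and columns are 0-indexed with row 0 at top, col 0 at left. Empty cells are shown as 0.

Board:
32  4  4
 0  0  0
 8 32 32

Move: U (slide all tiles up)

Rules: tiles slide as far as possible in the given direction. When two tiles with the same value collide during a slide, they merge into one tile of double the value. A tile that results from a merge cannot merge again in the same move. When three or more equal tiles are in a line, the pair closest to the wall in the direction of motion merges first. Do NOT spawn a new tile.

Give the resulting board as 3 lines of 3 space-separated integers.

Answer: 32  4  4
 8 32 32
 0  0  0

Derivation:
Slide up:
col 0: [32, 0, 8] -> [32, 8, 0]
col 1: [4, 0, 32] -> [4, 32, 0]
col 2: [4, 0, 32] -> [4, 32, 0]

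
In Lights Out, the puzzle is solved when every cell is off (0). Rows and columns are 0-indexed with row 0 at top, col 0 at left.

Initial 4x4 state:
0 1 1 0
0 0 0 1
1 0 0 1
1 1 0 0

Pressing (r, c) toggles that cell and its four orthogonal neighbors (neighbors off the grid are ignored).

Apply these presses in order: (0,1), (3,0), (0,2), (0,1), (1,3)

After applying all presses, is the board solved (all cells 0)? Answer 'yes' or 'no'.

After press 1 at (0,1):
1 0 0 0
0 1 0 1
1 0 0 1
1 1 0 0

After press 2 at (3,0):
1 0 0 0
0 1 0 1
0 0 0 1
0 0 0 0

After press 3 at (0,2):
1 1 1 1
0 1 1 1
0 0 0 1
0 0 0 0

After press 4 at (0,1):
0 0 0 1
0 0 1 1
0 0 0 1
0 0 0 0

After press 5 at (1,3):
0 0 0 0
0 0 0 0
0 0 0 0
0 0 0 0

Lights still on: 0

Answer: yes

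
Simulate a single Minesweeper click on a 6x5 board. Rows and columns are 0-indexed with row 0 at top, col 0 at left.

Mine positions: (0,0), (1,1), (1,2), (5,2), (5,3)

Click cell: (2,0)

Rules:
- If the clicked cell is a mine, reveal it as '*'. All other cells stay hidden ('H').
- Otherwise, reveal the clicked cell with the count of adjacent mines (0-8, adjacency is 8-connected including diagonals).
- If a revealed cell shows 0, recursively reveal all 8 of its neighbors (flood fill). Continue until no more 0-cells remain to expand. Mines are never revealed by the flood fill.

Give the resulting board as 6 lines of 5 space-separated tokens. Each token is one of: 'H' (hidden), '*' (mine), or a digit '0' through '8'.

H H H H H
H H H H H
1 H H H H
H H H H H
H H H H H
H H H H H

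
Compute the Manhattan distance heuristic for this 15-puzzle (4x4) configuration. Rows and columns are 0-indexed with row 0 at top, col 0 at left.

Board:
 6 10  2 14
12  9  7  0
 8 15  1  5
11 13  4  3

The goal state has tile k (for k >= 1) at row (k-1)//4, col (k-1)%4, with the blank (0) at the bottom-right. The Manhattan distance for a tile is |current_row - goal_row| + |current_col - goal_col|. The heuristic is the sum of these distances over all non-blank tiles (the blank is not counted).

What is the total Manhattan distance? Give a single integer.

Answer: 42

Derivation:
Tile 6: at (0,0), goal (1,1), distance |0-1|+|0-1| = 2
Tile 10: at (0,1), goal (2,1), distance |0-2|+|1-1| = 2
Tile 2: at (0,2), goal (0,1), distance |0-0|+|2-1| = 1
Tile 14: at (0,3), goal (3,1), distance |0-3|+|3-1| = 5
Tile 12: at (1,0), goal (2,3), distance |1-2|+|0-3| = 4
Tile 9: at (1,1), goal (2,0), distance |1-2|+|1-0| = 2
Tile 7: at (1,2), goal (1,2), distance |1-1|+|2-2| = 0
Tile 8: at (2,0), goal (1,3), distance |2-1|+|0-3| = 4
Tile 15: at (2,1), goal (3,2), distance |2-3|+|1-2| = 2
Tile 1: at (2,2), goal (0,0), distance |2-0|+|2-0| = 4
Tile 5: at (2,3), goal (1,0), distance |2-1|+|3-0| = 4
Tile 11: at (3,0), goal (2,2), distance |3-2|+|0-2| = 3
Tile 13: at (3,1), goal (3,0), distance |3-3|+|1-0| = 1
Tile 4: at (3,2), goal (0,3), distance |3-0|+|2-3| = 4
Tile 3: at (3,3), goal (0,2), distance |3-0|+|3-2| = 4
Sum: 2 + 2 + 1 + 5 + 4 + 2 + 0 + 4 + 2 + 4 + 4 + 3 + 1 + 4 + 4 = 42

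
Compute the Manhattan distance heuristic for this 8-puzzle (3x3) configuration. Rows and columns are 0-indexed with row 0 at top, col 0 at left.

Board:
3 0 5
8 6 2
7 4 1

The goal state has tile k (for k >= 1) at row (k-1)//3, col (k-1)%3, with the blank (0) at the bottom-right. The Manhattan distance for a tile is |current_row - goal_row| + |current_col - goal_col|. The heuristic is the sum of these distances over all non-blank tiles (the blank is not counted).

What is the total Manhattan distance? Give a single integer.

Tile 3: at (0,0), goal (0,2), distance |0-0|+|0-2| = 2
Tile 5: at (0,2), goal (1,1), distance |0-1|+|2-1| = 2
Tile 8: at (1,0), goal (2,1), distance |1-2|+|0-1| = 2
Tile 6: at (1,1), goal (1,2), distance |1-1|+|1-2| = 1
Tile 2: at (1,2), goal (0,1), distance |1-0|+|2-1| = 2
Tile 7: at (2,0), goal (2,0), distance |2-2|+|0-0| = 0
Tile 4: at (2,1), goal (1,0), distance |2-1|+|1-0| = 2
Tile 1: at (2,2), goal (0,0), distance |2-0|+|2-0| = 4
Sum: 2 + 2 + 2 + 1 + 2 + 0 + 2 + 4 = 15

Answer: 15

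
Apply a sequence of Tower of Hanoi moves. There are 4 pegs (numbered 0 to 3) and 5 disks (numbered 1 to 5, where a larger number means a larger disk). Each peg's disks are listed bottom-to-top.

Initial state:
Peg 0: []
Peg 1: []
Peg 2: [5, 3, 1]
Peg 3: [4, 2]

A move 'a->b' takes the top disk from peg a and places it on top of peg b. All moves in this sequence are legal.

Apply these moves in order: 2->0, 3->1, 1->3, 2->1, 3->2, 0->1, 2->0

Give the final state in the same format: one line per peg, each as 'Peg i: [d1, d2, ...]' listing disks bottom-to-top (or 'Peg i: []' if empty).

Answer: Peg 0: [2]
Peg 1: [3, 1]
Peg 2: [5]
Peg 3: [4]

Derivation:
After move 1 (2->0):
Peg 0: [1]
Peg 1: []
Peg 2: [5, 3]
Peg 3: [4, 2]

After move 2 (3->1):
Peg 0: [1]
Peg 1: [2]
Peg 2: [5, 3]
Peg 3: [4]

After move 3 (1->3):
Peg 0: [1]
Peg 1: []
Peg 2: [5, 3]
Peg 3: [4, 2]

After move 4 (2->1):
Peg 0: [1]
Peg 1: [3]
Peg 2: [5]
Peg 3: [4, 2]

After move 5 (3->2):
Peg 0: [1]
Peg 1: [3]
Peg 2: [5, 2]
Peg 3: [4]

After move 6 (0->1):
Peg 0: []
Peg 1: [3, 1]
Peg 2: [5, 2]
Peg 3: [4]

After move 7 (2->0):
Peg 0: [2]
Peg 1: [3, 1]
Peg 2: [5]
Peg 3: [4]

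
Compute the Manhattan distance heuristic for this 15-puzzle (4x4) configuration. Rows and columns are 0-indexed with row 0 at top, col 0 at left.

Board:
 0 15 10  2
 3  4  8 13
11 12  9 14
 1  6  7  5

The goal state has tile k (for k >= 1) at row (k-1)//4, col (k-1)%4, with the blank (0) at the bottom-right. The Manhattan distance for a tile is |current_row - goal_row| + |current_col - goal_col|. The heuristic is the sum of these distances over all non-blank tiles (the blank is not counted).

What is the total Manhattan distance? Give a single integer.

Answer: 42

Derivation:
Tile 15: (0,1)->(3,2) = 4
Tile 10: (0,2)->(2,1) = 3
Tile 2: (0,3)->(0,1) = 2
Tile 3: (1,0)->(0,2) = 3
Tile 4: (1,1)->(0,3) = 3
Tile 8: (1,2)->(1,3) = 1
Tile 13: (1,3)->(3,0) = 5
Tile 11: (2,0)->(2,2) = 2
Tile 12: (2,1)->(2,3) = 2
Tile 9: (2,2)->(2,0) = 2
Tile 14: (2,3)->(3,1) = 3
Tile 1: (3,0)->(0,0) = 3
Tile 6: (3,1)->(1,1) = 2
Tile 7: (3,2)->(1,2) = 2
Tile 5: (3,3)->(1,0) = 5
Sum: 4 + 3 + 2 + 3 + 3 + 1 + 5 + 2 + 2 + 2 + 3 + 3 + 2 + 2 + 5 = 42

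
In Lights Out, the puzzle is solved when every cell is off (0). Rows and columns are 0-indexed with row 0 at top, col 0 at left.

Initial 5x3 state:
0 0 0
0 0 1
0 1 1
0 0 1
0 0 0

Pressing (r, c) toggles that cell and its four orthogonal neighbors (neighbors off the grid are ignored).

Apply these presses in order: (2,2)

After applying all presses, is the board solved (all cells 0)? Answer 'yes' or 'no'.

Answer: yes

Derivation:
After press 1 at (2,2):
0 0 0
0 0 0
0 0 0
0 0 0
0 0 0

Lights still on: 0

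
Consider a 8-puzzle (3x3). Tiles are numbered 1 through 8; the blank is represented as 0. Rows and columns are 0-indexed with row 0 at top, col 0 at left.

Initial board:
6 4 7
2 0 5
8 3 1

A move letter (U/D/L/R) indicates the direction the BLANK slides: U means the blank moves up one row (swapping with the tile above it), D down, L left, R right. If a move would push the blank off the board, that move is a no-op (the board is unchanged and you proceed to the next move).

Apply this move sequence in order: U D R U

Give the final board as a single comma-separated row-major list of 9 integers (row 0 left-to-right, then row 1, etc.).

After move 1 (U):
6 0 7
2 4 5
8 3 1

After move 2 (D):
6 4 7
2 0 5
8 3 1

After move 3 (R):
6 4 7
2 5 0
8 3 1

After move 4 (U):
6 4 0
2 5 7
8 3 1

Answer: 6, 4, 0, 2, 5, 7, 8, 3, 1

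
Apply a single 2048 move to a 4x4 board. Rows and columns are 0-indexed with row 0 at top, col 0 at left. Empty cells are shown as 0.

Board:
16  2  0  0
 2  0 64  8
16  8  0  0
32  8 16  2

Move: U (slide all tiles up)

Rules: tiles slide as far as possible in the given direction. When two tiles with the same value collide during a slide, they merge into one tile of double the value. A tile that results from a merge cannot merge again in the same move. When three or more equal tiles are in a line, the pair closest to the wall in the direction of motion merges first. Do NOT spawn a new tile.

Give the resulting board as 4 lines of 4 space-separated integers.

Slide up:
col 0: [16, 2, 16, 32] -> [16, 2, 16, 32]
col 1: [2, 0, 8, 8] -> [2, 16, 0, 0]
col 2: [0, 64, 0, 16] -> [64, 16, 0, 0]
col 3: [0, 8, 0, 2] -> [8, 2, 0, 0]

Answer: 16  2 64  8
 2 16 16  2
16  0  0  0
32  0  0  0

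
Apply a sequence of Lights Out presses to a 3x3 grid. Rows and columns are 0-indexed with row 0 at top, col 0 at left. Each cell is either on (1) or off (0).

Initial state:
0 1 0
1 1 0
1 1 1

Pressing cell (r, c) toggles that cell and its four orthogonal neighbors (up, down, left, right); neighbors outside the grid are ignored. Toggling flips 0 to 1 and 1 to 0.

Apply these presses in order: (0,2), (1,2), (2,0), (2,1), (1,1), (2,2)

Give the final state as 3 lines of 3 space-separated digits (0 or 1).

Answer: 0 1 0
1 0 0
1 1 0

Derivation:
After press 1 at (0,2):
0 0 1
1 1 1
1 1 1

After press 2 at (1,2):
0 0 0
1 0 0
1 1 0

After press 3 at (2,0):
0 0 0
0 0 0
0 0 0

After press 4 at (2,1):
0 0 0
0 1 0
1 1 1

After press 5 at (1,1):
0 1 0
1 0 1
1 0 1

After press 6 at (2,2):
0 1 0
1 0 0
1 1 0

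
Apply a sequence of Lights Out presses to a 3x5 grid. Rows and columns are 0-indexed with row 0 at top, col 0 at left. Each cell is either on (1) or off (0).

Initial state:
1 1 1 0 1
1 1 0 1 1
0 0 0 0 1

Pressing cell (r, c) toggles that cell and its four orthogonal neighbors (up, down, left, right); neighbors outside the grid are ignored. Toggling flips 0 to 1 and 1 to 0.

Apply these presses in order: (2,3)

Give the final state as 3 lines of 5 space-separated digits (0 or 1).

Answer: 1 1 1 0 1
1 1 0 0 1
0 0 1 1 0

Derivation:
After press 1 at (2,3):
1 1 1 0 1
1 1 0 0 1
0 0 1 1 0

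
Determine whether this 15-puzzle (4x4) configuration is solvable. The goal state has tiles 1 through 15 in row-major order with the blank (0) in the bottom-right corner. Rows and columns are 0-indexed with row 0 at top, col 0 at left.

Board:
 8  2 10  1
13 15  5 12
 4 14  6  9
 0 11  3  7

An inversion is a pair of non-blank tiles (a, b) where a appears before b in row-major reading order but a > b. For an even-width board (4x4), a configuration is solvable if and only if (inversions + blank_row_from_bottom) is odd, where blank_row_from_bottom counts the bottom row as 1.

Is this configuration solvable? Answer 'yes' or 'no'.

Answer: no

Derivation:
Inversions: 51
Blank is in row 3 (0-indexed from top), which is row 1 counting from the bottom (bottom = 1).
51 + 1 = 52, which is even, so the puzzle is not solvable.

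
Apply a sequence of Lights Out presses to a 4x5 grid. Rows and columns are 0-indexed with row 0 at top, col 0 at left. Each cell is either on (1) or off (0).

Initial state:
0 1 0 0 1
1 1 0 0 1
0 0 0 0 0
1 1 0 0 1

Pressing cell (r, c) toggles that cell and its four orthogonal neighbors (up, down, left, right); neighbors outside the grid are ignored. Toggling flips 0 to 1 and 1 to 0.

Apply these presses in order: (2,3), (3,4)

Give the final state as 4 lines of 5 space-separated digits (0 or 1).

Answer: 0 1 0 0 1
1 1 0 1 1
0 0 1 1 0
1 1 0 0 0

Derivation:
After press 1 at (2,3):
0 1 0 0 1
1 1 0 1 1
0 0 1 1 1
1 1 0 1 1

After press 2 at (3,4):
0 1 0 0 1
1 1 0 1 1
0 0 1 1 0
1 1 0 0 0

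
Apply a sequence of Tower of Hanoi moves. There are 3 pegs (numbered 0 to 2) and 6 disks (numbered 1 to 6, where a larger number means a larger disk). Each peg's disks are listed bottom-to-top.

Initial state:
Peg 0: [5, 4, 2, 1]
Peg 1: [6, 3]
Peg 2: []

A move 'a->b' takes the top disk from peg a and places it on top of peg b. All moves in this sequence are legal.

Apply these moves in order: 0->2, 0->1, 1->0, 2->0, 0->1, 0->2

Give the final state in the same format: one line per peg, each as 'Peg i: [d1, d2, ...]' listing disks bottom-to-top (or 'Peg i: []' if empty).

After move 1 (0->2):
Peg 0: [5, 4, 2]
Peg 1: [6, 3]
Peg 2: [1]

After move 2 (0->1):
Peg 0: [5, 4]
Peg 1: [6, 3, 2]
Peg 2: [1]

After move 3 (1->0):
Peg 0: [5, 4, 2]
Peg 1: [6, 3]
Peg 2: [1]

After move 4 (2->0):
Peg 0: [5, 4, 2, 1]
Peg 1: [6, 3]
Peg 2: []

After move 5 (0->1):
Peg 0: [5, 4, 2]
Peg 1: [6, 3, 1]
Peg 2: []

After move 6 (0->2):
Peg 0: [5, 4]
Peg 1: [6, 3, 1]
Peg 2: [2]

Answer: Peg 0: [5, 4]
Peg 1: [6, 3, 1]
Peg 2: [2]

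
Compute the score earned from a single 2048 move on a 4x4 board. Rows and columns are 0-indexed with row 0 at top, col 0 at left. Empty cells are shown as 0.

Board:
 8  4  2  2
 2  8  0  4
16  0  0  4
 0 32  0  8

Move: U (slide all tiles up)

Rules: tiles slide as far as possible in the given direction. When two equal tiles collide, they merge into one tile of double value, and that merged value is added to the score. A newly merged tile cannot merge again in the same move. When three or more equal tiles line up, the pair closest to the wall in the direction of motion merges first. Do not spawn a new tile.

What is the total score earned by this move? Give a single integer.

Answer: 8

Derivation:
Slide up:
col 0: [8, 2, 16, 0] -> [8, 2, 16, 0]  score +0 (running 0)
col 1: [4, 8, 0, 32] -> [4, 8, 32, 0]  score +0 (running 0)
col 2: [2, 0, 0, 0] -> [2, 0, 0, 0]  score +0 (running 0)
col 3: [2, 4, 4, 8] -> [2, 8, 8, 0]  score +8 (running 8)
Board after move:
 8  4  2  2
 2  8  0  8
16 32  0  8
 0  0  0  0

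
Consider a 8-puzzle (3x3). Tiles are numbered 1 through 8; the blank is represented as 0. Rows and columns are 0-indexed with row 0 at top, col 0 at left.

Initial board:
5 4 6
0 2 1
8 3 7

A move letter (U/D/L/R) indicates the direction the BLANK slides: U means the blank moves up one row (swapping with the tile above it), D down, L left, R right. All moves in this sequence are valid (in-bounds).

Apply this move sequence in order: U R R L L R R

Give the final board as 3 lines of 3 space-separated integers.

Answer: 4 6 0
5 2 1
8 3 7

Derivation:
After move 1 (U):
0 4 6
5 2 1
8 3 7

After move 2 (R):
4 0 6
5 2 1
8 3 7

After move 3 (R):
4 6 0
5 2 1
8 3 7

After move 4 (L):
4 0 6
5 2 1
8 3 7

After move 5 (L):
0 4 6
5 2 1
8 3 7

After move 6 (R):
4 0 6
5 2 1
8 3 7

After move 7 (R):
4 6 0
5 2 1
8 3 7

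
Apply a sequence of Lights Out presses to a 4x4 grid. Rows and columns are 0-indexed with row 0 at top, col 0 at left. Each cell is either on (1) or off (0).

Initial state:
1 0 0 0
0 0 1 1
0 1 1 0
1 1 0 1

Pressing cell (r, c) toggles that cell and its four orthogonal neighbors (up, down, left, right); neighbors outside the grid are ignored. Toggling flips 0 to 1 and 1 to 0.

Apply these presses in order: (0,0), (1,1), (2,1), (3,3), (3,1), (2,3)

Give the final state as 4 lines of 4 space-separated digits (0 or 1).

Answer: 0 0 0 0
0 0 0 0
1 0 1 0
0 1 0 1

Derivation:
After press 1 at (0,0):
0 1 0 0
1 0 1 1
0 1 1 0
1 1 0 1

After press 2 at (1,1):
0 0 0 0
0 1 0 1
0 0 1 0
1 1 0 1

After press 3 at (2,1):
0 0 0 0
0 0 0 1
1 1 0 0
1 0 0 1

After press 4 at (3,3):
0 0 0 0
0 0 0 1
1 1 0 1
1 0 1 0

After press 5 at (3,1):
0 0 0 0
0 0 0 1
1 0 0 1
0 1 0 0

After press 6 at (2,3):
0 0 0 0
0 0 0 0
1 0 1 0
0 1 0 1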